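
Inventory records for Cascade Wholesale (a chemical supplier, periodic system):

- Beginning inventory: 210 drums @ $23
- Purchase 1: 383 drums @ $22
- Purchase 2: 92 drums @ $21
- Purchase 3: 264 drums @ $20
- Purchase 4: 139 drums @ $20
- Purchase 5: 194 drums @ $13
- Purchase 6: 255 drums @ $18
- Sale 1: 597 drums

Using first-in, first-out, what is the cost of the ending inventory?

Ending inventory = $17,020

Sale 1 (597) [FIFO — oldest first]: 210 @ $23 + 383 @ $22 + 4 @ $21 = $13,340
Ending inventory: 88 @ $21 + 264 @ $20 + 139 @ $20 + 194 @ $13 + 255 @ $18 = $17,020
Check: goods available $30,360 = COGS $13,340 + ending $17,020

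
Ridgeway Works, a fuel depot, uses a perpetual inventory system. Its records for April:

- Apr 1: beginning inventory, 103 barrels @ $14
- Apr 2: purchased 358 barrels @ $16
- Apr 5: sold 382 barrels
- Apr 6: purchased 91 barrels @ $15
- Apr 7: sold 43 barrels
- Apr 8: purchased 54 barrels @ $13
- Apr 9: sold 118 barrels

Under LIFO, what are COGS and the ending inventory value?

COGS = $8,355; ending inventory = $882

Apr 5, 382 sold [LIFO — newest first]: 358 @ $16 + 24 @ $14 = $6,064
Apr 7, 43 sold [LIFO — newest first]: 43 @ $15 = $645
Apr 9, 118 sold [LIFO — newest first]: 54 @ $13 + 48 @ $15 + 16 @ $14 = $1,646
Total COGS = $6,064 + $645 + $1,646 = $8,355
Ending inventory: 63 @ $14 = $882
Check: goods available $9,237 = COGS $8,355 + ending $882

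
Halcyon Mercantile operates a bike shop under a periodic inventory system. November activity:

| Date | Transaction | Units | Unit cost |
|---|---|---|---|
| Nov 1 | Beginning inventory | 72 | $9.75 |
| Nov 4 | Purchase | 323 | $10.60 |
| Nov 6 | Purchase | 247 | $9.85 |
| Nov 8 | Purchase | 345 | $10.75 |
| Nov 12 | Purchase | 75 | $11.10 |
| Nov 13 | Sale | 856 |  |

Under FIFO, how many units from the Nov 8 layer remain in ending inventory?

Nov 13, 856 sold [FIFO — oldest first]: 72 @ $9.75 + 323 @ $10.60 + 247 @ $9.85 + 214 @ $10.75 = $8,859.25
Ending inventory: 131 @ $10.75 + 75 @ $11.10 = $2,240.75
Check: goods available $11,100.00 = COGS $8,859.25 + ending $2,240.75

131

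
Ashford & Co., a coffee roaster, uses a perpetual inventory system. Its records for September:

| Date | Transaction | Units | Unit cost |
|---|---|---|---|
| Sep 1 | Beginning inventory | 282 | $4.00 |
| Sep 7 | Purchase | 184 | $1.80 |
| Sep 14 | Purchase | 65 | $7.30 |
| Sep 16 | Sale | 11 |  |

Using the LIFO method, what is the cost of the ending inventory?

Sep 16, 11 sold [LIFO — newest first]: 11 @ $7.30 = $80.30
Ending inventory: 282 @ $4.00 + 184 @ $1.80 + 54 @ $7.30 = $1,853.40

Ending inventory = $1,853.40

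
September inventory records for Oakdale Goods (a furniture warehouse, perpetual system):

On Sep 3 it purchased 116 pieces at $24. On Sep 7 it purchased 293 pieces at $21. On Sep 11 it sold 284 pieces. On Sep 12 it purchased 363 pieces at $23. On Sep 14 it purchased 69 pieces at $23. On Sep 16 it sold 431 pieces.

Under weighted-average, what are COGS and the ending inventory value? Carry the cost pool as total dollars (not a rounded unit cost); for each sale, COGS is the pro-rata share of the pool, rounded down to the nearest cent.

After Sep 3: 116 on hand, pool $2,784.00 (≈ $24.0000 each)
After Sep 7: 409 on hand, pool $8,937.00 (≈ $21.8509 each)
Sep 11, sell 284: 284/409 × $8,937.00 → $6,205.64
After Sep 12: 488 on hand, pool $11,080.36 (≈ $22.7057 each)
After Sep 14: 557 on hand, pool $12,667.36 (≈ $22.7421 each)
Sep 16, sell 431: 431/557 × $12,667.36 → $9,801.85
Total COGS = $6,205.64 + $9,801.85 = $16,007.49
Ending inventory (cost pool remaining) = $2,865.51
Check: goods available $18,873.00 = COGS $16,007.49 + ending $2,865.51

COGS = $16,007.49; ending inventory = $2,865.51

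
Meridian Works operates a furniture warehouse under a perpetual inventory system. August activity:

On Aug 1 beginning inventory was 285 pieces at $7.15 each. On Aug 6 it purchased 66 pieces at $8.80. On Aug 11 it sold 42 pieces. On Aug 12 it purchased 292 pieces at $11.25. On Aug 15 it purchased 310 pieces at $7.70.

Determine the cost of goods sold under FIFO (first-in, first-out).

Aug 11, 42 sold [FIFO — oldest first]: 42 @ $7.15 = $300.30
Ending inventory: 243 @ $7.15 + 66 @ $8.80 + 292 @ $11.25 + 310 @ $7.70 = $7,990.25

COGS = $300.30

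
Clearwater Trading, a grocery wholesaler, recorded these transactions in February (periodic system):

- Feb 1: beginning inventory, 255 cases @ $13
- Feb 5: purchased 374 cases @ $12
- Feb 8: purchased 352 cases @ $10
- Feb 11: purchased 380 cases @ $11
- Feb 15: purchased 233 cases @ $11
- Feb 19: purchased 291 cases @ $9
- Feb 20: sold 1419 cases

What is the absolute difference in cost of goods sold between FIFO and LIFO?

FIFO COGS: 255 @ $13 + 374 @ $12 + 352 @ $10 + 380 @ $11 + 58 @ $11 = $16,141
LIFO COGS: 291 @ $9 + 233 @ $11 + 380 @ $11 + 352 @ $10 + 163 @ $12 = $14,838
Difference = |$16,141 − $14,838| = $1,303

$1,303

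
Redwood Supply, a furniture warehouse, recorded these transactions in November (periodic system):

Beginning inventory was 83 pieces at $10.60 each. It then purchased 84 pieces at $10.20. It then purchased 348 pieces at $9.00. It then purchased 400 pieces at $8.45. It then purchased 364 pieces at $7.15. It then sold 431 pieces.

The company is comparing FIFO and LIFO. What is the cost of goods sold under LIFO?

COGS = $3,168.75

FIFO COGS: 83 @ $10.60 + 84 @ $10.20 + 264 @ $9.00 = $4,112.60
LIFO COGS: 364 @ $7.15 + 67 @ $8.45 = $3,168.75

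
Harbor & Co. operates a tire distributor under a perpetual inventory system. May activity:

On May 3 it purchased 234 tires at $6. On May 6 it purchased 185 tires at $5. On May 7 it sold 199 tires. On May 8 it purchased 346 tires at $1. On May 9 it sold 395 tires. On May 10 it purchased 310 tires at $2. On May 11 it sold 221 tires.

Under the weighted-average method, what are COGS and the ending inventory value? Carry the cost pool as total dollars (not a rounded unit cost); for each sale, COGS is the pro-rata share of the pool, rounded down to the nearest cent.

COGS = $2,703.65; ending inventory = $591.35

After May 3: 234 on hand, pool $1,404.00 (≈ $6.0000 each)
After May 6: 419 on hand, pool $2,329.00 (≈ $5.5585 each)
May 7, sell 199: 199/419 × $2,329.00 → $1,106.13
After May 8: 566 on hand, pool $1,568.87 (≈ $2.7719 each)
May 9, sell 395: 395/566 × $1,568.87 → $1,094.88
After May 10: 481 on hand, pool $1,093.99 (≈ $2.2744 each)
May 11, sell 221: 221/481 × $1,093.99 → $502.64
Total COGS = $1,106.13 + $1,094.88 + $502.64 = $2,703.65
Ending inventory (cost pool remaining) = $591.35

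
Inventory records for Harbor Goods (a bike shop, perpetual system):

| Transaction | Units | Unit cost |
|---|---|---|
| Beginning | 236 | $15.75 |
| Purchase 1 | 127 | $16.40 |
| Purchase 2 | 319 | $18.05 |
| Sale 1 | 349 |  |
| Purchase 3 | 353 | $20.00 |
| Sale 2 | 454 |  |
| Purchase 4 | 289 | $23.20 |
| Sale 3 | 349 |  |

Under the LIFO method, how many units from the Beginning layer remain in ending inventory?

Sale 1 (349) [LIFO — newest first]: 319 @ $18.05 + 30 @ $16.40 = $6,249.95
Sale 2 (454) [LIFO — newest first]: 353 @ $20.00 + 97 @ $16.40 + 4 @ $15.75 = $8,713.80
Sale 3 (349) [LIFO — newest first]: 289 @ $23.20 + 60 @ $15.75 = $7,649.80
Total COGS = $6,249.95 + $8,713.80 + $7,649.80 = $22,613.55
Ending inventory: 172 @ $15.75 = $2,709.00

172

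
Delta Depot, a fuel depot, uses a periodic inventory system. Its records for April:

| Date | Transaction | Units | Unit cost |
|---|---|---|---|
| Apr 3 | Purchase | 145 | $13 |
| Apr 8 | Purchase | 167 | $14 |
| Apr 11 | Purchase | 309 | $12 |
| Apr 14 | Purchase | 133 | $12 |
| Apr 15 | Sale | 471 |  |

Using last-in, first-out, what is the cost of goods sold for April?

Apr 15, 471 sold [LIFO — newest first]: 133 @ $12 + 309 @ $12 + 29 @ $14 = $5,710
Ending inventory: 145 @ $13 + 138 @ $14 = $3,817
Check: goods available $9,527 = COGS $5,710 + ending $3,817

COGS = $5,710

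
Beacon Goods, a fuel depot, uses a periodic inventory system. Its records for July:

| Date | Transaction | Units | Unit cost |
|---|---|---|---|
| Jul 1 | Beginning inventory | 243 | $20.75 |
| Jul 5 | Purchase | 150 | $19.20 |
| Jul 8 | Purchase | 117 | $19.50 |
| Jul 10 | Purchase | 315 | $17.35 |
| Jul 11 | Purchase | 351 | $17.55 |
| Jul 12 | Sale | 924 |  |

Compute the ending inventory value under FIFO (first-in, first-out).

Ending inventory = $4,422.60

Jul 12, 924 sold [FIFO — oldest first]: 243 @ $20.75 + 150 @ $19.20 + 117 @ $19.50 + 315 @ $17.35 + 99 @ $17.55 = $17,406.45
Ending inventory: 252 @ $17.55 = $4,422.60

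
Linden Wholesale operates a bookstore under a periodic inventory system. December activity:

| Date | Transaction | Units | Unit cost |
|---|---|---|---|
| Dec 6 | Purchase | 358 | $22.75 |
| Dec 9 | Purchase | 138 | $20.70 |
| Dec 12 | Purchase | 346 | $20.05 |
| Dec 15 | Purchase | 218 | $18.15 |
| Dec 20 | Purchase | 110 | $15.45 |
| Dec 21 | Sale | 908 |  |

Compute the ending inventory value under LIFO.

Ending inventory = $5,960.50

Dec 21, 908 sold [LIFO — newest first]: 110 @ $15.45 + 218 @ $18.15 + 346 @ $20.05 + 138 @ $20.70 + 96 @ $22.75 = $17,634.10
Ending inventory: 262 @ $22.75 = $5,960.50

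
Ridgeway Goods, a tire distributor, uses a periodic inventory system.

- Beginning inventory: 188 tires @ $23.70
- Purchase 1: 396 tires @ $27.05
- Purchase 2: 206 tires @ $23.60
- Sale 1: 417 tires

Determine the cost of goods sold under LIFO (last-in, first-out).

Sale 1 (417) [LIFO — newest first]: 206 @ $23.60 + 211 @ $27.05 = $10,569.15
Ending inventory: 188 @ $23.70 + 185 @ $27.05 = $9,459.85
Check: goods available $20,029.00 = COGS $10,569.15 + ending $9,459.85

COGS = $10,569.15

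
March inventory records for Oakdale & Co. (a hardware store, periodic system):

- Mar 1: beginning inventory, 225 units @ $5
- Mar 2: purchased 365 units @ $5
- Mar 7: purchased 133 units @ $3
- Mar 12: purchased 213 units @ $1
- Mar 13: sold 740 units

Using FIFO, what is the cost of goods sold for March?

Mar 13, 740 sold [FIFO — oldest first]: 225 @ $5 + 365 @ $5 + 133 @ $3 + 17 @ $1 = $3,366
Ending inventory: 196 @ $1 = $196
Check: goods available $3,562 = COGS $3,366 + ending $196

COGS = $3,366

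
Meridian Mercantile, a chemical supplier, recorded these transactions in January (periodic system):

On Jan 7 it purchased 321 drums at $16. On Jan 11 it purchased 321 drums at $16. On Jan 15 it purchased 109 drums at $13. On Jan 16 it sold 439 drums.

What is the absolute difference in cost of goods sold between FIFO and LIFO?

$327

FIFO COGS: 321 @ $16 + 118 @ $16 = $7,024
LIFO COGS: 109 @ $13 + 321 @ $16 + 9 @ $16 = $6,697
Difference = |$7,024 − $6,697| = $327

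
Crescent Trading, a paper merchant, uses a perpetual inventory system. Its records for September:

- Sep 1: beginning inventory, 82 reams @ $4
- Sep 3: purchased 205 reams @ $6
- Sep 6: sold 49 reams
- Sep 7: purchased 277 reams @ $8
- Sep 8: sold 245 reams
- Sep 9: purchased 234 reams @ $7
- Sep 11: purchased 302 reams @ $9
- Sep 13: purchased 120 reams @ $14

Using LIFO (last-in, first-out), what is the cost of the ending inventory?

Ending inventory = $7,556

Sep 6, 49 sold [LIFO — newest first]: 49 @ $6 = $294
Sep 8, 245 sold [LIFO — newest first]: 245 @ $8 = $1,960
Total COGS = $294 + $1,960 = $2,254
Ending inventory: 82 @ $4 + 156 @ $6 + 32 @ $8 + 234 @ $7 + 302 @ $9 + 120 @ $14 = $7,556
Check: goods available $9,810 = COGS $2,254 + ending $7,556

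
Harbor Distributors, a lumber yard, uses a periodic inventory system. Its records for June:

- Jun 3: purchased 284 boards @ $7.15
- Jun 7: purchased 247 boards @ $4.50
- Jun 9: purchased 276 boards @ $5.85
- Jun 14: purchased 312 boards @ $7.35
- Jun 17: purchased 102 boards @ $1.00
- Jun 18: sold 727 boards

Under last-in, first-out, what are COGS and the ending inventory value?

Jun 18, 727 sold [LIFO — newest first]: 102 @ $1.00 + 312 @ $7.35 + 276 @ $5.85 + 37 @ $4.50 = $4,176.30
Ending inventory: 284 @ $7.15 + 210 @ $4.50 = $2,975.60
Check: goods available $7,151.90 = COGS $4,176.30 + ending $2,975.60

COGS = $4,176.30; ending inventory = $2,975.60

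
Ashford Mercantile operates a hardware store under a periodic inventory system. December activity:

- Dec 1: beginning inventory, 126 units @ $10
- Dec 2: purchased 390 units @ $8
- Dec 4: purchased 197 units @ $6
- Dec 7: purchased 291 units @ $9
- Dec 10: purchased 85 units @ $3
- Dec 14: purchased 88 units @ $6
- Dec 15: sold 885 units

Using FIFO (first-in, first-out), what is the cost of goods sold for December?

Dec 15, 885 sold [FIFO — oldest first]: 126 @ $10 + 390 @ $8 + 197 @ $6 + 172 @ $9 = $7,110
Ending inventory: 119 @ $9 + 85 @ $3 + 88 @ $6 = $1,854

COGS = $7,110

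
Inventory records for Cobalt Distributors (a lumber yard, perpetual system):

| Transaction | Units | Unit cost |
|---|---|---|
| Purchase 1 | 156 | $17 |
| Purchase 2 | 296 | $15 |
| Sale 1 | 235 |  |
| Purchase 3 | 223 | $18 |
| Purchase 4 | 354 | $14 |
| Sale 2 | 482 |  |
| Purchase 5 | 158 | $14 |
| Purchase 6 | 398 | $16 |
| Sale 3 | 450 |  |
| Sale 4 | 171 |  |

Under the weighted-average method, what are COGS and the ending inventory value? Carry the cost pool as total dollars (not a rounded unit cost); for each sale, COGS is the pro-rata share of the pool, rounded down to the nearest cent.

After Purchase 1: 156 on hand, pool $2,652.00 (≈ $17.0000 each)
After Purchase 2: 452 on hand, pool $7,092.00 (≈ $15.6903 each)
Sale 1, sell 235: 235/452 × $7,092.00 → $3,687.21
After Purchase 3: 440 on hand, pool $7,418.79 (≈ $16.8609 each)
After Purchase 4: 794 on hand, pool $12,374.79 (≈ $15.5854 each)
Sale 2, sell 482: 482/794 × $12,374.79 → $7,512.15
After Purchase 5: 470 on hand, pool $7,074.64 (≈ $15.0524 each)
After Purchase 6: 868 on hand, pool $13,442.64 (≈ $15.4869 each)
Sale 3, sell 450: 450/868 × $13,442.64 → $6,969.11
Sale 4, sell 171: 171/418 × $6,473.53 → $2,648.26
Total COGS = $3,687.21 + $7,512.15 + $6,969.11 + $2,648.26 = $20,816.73
Ending inventory (cost pool remaining) = $3,825.27
Check: goods available $24,642.00 = COGS $20,816.73 + ending $3,825.27

COGS = $20,816.73; ending inventory = $3,825.27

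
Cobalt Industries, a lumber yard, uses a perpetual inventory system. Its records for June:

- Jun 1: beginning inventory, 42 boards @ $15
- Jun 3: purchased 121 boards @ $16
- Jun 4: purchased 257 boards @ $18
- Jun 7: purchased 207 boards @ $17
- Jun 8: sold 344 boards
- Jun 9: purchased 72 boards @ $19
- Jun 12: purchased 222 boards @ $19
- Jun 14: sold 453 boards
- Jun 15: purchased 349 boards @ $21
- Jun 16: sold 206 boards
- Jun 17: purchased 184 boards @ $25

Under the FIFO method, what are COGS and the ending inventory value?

Jun 8, 344 sold [FIFO — oldest first]: 42 @ $15 + 121 @ $16 + 181 @ $18 = $5,824
Jun 14, 453 sold [FIFO — oldest first]: 76 @ $18 + 207 @ $17 + 72 @ $19 + 98 @ $19 = $8,117
Jun 16, 206 sold [FIFO — oldest first]: 124 @ $19 + 82 @ $21 = $4,078
Total COGS = $5,824 + $8,117 + $4,078 = $18,019
Ending inventory: 267 @ $21 + 184 @ $25 = $10,207

COGS = $18,019; ending inventory = $10,207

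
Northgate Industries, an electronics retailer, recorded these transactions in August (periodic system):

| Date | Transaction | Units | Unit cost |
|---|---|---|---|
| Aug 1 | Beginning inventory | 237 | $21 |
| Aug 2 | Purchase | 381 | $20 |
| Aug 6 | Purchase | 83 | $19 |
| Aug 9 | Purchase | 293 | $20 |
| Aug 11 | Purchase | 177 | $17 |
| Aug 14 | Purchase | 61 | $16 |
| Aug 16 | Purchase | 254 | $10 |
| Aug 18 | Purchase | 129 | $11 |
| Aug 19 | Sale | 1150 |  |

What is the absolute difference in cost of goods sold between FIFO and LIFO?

$4,245

FIFO COGS: 237 @ $21 + 381 @ $20 + 83 @ $19 + 293 @ $20 + 156 @ $17 = $22,686
LIFO COGS: 129 @ $11 + 254 @ $10 + 61 @ $16 + 177 @ $17 + 293 @ $20 + 83 @ $19 + 153 @ $20 = $18,441
Difference = |$22,686 − $18,441| = $4,245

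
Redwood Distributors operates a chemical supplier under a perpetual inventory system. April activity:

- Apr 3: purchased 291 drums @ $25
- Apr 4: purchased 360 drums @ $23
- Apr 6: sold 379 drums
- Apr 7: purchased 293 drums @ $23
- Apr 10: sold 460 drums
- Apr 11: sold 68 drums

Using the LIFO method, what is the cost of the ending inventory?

Apr 6, 379 sold [LIFO — newest first]: 360 @ $23 + 19 @ $25 = $8,755
Apr 10, 460 sold [LIFO — newest first]: 293 @ $23 + 167 @ $25 = $10,914
Apr 11, 68 sold [LIFO — newest first]: 68 @ $25 = $1,700
Total COGS = $8,755 + $10,914 + $1,700 = $21,369
Ending inventory: 37 @ $25 = $925
Check: goods available $22,294 = COGS $21,369 + ending $925

Ending inventory = $925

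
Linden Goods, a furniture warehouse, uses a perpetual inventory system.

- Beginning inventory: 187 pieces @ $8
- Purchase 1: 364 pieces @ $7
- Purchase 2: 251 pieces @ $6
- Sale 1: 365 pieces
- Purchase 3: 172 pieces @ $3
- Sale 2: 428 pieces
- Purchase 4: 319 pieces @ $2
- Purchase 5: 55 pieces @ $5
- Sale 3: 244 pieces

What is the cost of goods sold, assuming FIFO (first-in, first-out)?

Sale 1 (365) [FIFO — oldest first]: 187 @ $8 + 178 @ $7 = $2,742
Sale 2 (428) [FIFO — oldest first]: 186 @ $7 + 242 @ $6 = $2,754
Sale 3 (244) [FIFO — oldest first]: 9 @ $6 + 172 @ $3 + 63 @ $2 = $696
Total COGS = $2,742 + $2,754 + $696 = $6,192
Ending inventory: 256 @ $2 + 55 @ $5 = $787
Check: goods available $6,979 = COGS $6,192 + ending $787

COGS = $6,192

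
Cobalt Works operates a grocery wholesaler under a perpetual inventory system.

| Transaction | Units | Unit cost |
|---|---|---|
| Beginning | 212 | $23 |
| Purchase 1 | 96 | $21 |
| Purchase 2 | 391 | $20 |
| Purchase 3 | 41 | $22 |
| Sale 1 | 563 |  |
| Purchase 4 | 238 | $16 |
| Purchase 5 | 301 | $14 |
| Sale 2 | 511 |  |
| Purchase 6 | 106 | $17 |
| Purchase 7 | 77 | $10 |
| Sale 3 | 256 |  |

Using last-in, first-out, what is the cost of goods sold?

COGS = $23,172

Sale 1 (563) [LIFO — newest first]: 41 @ $22 + 391 @ $20 + 96 @ $21 + 35 @ $23 = $11,543
Sale 2 (511) [LIFO — newest first]: 301 @ $14 + 210 @ $16 = $7,574
Sale 3 (256) [LIFO — newest first]: 77 @ $10 + 106 @ $17 + 28 @ $16 + 45 @ $23 = $4,055
Total COGS = $11,543 + $7,574 + $4,055 = $23,172
Ending inventory: 132 @ $23 = $3,036
Check: goods available $26,208 = COGS $23,172 + ending $3,036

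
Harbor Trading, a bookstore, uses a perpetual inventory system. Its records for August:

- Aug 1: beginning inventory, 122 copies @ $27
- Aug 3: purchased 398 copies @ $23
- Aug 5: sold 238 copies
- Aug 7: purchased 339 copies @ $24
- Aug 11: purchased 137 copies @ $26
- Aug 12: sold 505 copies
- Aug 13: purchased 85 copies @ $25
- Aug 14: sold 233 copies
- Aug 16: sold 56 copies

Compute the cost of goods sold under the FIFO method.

Aug 5, 238 sold [FIFO — oldest first]: 122 @ $27 + 116 @ $23 = $5,962
Aug 12, 505 sold [FIFO — oldest first]: 282 @ $23 + 223 @ $24 = $11,838
Aug 14, 233 sold [FIFO — oldest first]: 116 @ $24 + 117 @ $26 = $5,826
Aug 16, 56 sold [FIFO — oldest first]: 20 @ $26 + 36 @ $25 = $1,420
Total COGS = $5,962 + $11,838 + $5,826 + $1,420 = $25,046
Ending inventory: 49 @ $25 = $1,225

COGS = $25,046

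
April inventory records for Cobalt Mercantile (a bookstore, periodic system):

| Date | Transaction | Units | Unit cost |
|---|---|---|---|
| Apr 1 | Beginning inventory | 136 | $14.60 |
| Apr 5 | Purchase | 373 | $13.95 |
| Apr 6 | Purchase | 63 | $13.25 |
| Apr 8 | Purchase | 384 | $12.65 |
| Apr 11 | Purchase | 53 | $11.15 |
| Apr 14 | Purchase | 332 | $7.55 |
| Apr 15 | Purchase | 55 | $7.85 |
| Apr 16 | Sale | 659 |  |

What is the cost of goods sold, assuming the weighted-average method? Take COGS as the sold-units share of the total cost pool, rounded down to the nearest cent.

COGS = $7,746.83

Apr 16, sell 659: 659/1396 × $16,410.60 → $7,746.83
Ending inventory (cost pool remaining) = $8,663.77
Check: goods available $16,410.60 = COGS $7,746.83 + ending $8,663.77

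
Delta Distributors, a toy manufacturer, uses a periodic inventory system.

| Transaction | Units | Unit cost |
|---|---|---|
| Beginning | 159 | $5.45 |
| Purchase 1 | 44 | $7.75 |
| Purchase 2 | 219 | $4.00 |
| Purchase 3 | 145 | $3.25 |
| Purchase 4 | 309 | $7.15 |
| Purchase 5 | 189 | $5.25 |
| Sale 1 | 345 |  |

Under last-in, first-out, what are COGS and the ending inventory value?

COGS = $2,107.65; ending inventory = $3,648.75

Sale 1 (345) [LIFO — newest first]: 189 @ $5.25 + 156 @ $7.15 = $2,107.65
Ending inventory: 159 @ $5.45 + 44 @ $7.75 + 219 @ $4.00 + 145 @ $3.25 + 153 @ $7.15 = $3,648.75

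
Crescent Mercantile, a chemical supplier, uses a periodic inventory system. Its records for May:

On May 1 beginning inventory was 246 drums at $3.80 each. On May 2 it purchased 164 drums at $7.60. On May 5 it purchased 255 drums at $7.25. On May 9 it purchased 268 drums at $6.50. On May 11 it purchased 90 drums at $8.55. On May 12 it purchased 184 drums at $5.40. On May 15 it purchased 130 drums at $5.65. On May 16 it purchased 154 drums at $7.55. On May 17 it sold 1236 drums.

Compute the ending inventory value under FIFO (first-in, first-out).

May 17, 1236 sold [FIFO — oldest first]: 246 @ $3.80 + 164 @ $7.60 + 255 @ $7.25 + 268 @ $6.50 + 90 @ $8.55 + 184 @ $5.40 + 29 @ $5.65 = $7,698.90
Ending inventory: 101 @ $5.65 + 154 @ $7.55 = $1,733.35
Check: goods available $9,432.25 = COGS $7,698.90 + ending $1,733.35

Ending inventory = $1,733.35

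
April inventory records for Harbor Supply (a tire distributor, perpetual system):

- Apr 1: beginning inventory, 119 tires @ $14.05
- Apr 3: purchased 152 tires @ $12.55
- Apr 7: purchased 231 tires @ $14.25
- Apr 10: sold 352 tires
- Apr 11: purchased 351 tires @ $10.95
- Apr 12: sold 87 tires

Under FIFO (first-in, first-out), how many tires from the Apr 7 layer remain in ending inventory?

63

Apr 10, 352 sold [FIFO — oldest first]: 119 @ $14.05 + 152 @ $12.55 + 81 @ $14.25 = $4,733.80
Apr 12, 87 sold [FIFO — oldest first]: 87 @ $14.25 = $1,239.75
Total COGS = $4,733.80 + $1,239.75 = $5,973.55
Ending inventory: 63 @ $14.25 + 351 @ $10.95 = $4,741.20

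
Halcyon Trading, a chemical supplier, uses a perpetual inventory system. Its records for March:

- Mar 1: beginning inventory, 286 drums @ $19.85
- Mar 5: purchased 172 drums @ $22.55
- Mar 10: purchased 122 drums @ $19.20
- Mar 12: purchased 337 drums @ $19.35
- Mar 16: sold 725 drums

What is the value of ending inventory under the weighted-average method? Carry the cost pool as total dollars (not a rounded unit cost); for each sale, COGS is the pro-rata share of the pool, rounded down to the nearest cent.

Ending inventory = $3,856.56

After Mar 1: 286 on hand, pool $5,677.10 (≈ $19.8500 each)
After Mar 5: 458 on hand, pool $9,555.70 (≈ $20.8640 each)
After Mar 10: 580 on hand, pool $11,898.10 (≈ $20.5140 each)
After Mar 12: 917 on hand, pool $18,419.05 (≈ $20.0862 each)
Mar 16, sell 725: 725/917 × $18,419.05 → $14,562.49
Ending inventory (cost pool remaining) = $3,856.56
Check: goods available $18,419.05 = COGS $14,562.49 + ending $3,856.56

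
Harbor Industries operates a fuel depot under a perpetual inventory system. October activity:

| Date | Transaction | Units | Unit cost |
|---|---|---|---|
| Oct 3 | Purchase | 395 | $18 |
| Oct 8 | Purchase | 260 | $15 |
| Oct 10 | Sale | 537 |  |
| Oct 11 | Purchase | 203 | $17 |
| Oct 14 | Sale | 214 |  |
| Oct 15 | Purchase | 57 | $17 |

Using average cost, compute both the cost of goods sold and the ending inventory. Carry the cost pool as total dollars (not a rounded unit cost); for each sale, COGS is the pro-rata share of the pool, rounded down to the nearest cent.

After Oct 3: 395 on hand, pool $7,110.00 (≈ $18.0000 each)
After Oct 8: 655 on hand, pool $11,010.00 (≈ $16.8092 each)
Oct 10, sell 537: 537/655 × $11,010.00 → $9,026.51
After Oct 11: 321 on hand, pool $5,434.49 (≈ $16.9299 each)
Oct 14, sell 214: 214/321 × $5,434.49 → $3,622.99
After Oct 15: 164 on hand, pool $2,780.50 (≈ $16.9543 each)
Total COGS = $9,026.51 + $3,622.99 = $12,649.50
Ending inventory (cost pool remaining) = $2,780.50

COGS = $12,649.50; ending inventory = $2,780.50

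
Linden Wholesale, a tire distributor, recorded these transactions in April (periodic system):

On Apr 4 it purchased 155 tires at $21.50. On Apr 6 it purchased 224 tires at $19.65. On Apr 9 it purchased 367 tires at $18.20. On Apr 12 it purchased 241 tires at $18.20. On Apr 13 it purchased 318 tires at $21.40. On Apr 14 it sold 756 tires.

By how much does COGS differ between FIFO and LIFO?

FIFO COGS: 155 @ $21.50 + 224 @ $19.65 + 367 @ $18.20 + 10 @ $18.20 = $14,595.50
LIFO COGS: 318 @ $21.40 + 241 @ $18.20 + 197 @ $18.20 = $14,776.80
Difference = |$14,595.50 − $14,776.80| = $181.30

$181.30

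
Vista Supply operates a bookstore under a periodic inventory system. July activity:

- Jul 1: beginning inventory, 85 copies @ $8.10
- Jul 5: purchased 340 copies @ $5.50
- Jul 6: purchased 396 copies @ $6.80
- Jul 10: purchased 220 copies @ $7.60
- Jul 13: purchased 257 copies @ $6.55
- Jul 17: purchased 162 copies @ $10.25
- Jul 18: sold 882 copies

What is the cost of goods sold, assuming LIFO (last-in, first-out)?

COGS = $6,668.25

Jul 18, 882 sold [LIFO — newest first]: 162 @ $10.25 + 257 @ $6.55 + 220 @ $7.60 + 243 @ $6.80 = $6,668.25
Ending inventory: 85 @ $8.10 + 340 @ $5.50 + 153 @ $6.80 = $3,598.90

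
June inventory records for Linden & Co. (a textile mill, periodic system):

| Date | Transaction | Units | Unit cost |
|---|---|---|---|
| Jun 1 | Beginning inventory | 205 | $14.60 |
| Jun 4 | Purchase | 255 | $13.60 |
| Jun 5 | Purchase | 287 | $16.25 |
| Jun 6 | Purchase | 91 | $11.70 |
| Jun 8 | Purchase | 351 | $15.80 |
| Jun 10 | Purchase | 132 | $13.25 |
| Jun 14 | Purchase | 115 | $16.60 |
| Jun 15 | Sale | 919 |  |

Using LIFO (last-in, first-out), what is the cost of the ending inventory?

Ending inventory = $7,387.25

Jun 15, 919 sold [LIFO — newest first]: 115 @ $16.60 + 132 @ $13.25 + 351 @ $15.80 + 91 @ $11.70 + 230 @ $16.25 = $14,006.00
Ending inventory: 205 @ $14.60 + 255 @ $13.60 + 57 @ $16.25 = $7,387.25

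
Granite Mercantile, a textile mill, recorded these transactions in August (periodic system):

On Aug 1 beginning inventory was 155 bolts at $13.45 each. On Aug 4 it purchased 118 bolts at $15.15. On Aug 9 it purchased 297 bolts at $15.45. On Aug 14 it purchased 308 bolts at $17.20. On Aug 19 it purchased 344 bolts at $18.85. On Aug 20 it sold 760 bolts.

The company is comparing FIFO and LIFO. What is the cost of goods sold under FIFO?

COGS = $11,729.10

FIFO COGS: 155 @ $13.45 + 118 @ $15.15 + 297 @ $15.45 + 190 @ $17.20 = $11,729.10
LIFO COGS: 344 @ $18.85 + 308 @ $17.20 + 108 @ $15.45 = $13,450.60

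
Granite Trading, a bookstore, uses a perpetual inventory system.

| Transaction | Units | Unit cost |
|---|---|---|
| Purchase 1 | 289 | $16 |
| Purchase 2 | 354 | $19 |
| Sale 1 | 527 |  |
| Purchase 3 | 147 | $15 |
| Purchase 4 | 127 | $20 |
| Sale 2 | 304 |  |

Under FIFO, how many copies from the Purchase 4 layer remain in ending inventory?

86

Sale 1 (527) [FIFO — oldest first]: 289 @ $16 + 238 @ $19 = $9,146
Sale 2 (304) [FIFO — oldest first]: 116 @ $19 + 147 @ $15 + 41 @ $20 = $5,229
Total COGS = $9,146 + $5,229 = $14,375
Ending inventory: 86 @ $20 = $1,720
Check: goods available $16,095 = COGS $14,375 + ending $1,720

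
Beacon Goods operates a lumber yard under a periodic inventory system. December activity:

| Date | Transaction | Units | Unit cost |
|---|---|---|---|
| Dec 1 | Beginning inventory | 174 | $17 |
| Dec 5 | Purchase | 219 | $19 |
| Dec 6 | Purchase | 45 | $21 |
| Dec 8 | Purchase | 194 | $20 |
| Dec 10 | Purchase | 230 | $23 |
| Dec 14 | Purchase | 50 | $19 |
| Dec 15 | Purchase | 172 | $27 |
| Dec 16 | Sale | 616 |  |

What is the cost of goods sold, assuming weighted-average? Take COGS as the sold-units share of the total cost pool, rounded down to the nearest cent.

COGS = $12,972.36

Dec 16, sell 616: 616/1084 × $22,828.00 → $12,972.36
Ending inventory (cost pool remaining) = $9,855.64
Check: goods available $22,828.00 = COGS $12,972.36 + ending $9,855.64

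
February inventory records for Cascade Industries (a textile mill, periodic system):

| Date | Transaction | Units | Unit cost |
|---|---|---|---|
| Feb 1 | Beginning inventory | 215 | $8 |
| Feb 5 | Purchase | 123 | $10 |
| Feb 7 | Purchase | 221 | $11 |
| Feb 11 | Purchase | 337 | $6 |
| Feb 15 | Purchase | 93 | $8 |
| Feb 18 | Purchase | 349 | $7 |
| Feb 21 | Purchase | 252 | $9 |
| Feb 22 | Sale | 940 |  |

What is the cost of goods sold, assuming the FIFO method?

COGS = $7,755

Feb 22, 940 sold [FIFO — oldest first]: 215 @ $8 + 123 @ $10 + 221 @ $11 + 337 @ $6 + 44 @ $8 = $7,755
Ending inventory: 49 @ $8 + 349 @ $7 + 252 @ $9 = $5,103
Check: goods available $12,858 = COGS $7,755 + ending $5,103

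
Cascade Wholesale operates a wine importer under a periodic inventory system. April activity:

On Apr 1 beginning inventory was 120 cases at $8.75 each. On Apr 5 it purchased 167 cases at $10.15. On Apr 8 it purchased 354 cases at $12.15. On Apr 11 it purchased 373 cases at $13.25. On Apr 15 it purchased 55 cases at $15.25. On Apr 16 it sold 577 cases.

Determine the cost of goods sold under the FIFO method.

COGS = $6,268.55

Apr 16, 577 sold [FIFO — oldest first]: 120 @ $8.75 + 167 @ $10.15 + 290 @ $12.15 = $6,268.55
Ending inventory: 64 @ $12.15 + 373 @ $13.25 + 55 @ $15.25 = $6,558.60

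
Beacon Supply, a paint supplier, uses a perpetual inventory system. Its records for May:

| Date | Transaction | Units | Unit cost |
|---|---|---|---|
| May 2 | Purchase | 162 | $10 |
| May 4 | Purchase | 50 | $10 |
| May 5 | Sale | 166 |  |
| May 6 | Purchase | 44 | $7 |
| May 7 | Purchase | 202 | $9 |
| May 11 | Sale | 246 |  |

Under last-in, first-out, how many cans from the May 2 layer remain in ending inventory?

May 5, 166 sold [LIFO — newest first]: 50 @ $10 + 116 @ $10 = $1,660
May 11, 246 sold [LIFO — newest first]: 202 @ $9 + 44 @ $7 = $2,126
Total COGS = $1,660 + $2,126 = $3,786
Ending inventory: 46 @ $10 = $460
Check: goods available $4,246 = COGS $3,786 + ending $460

46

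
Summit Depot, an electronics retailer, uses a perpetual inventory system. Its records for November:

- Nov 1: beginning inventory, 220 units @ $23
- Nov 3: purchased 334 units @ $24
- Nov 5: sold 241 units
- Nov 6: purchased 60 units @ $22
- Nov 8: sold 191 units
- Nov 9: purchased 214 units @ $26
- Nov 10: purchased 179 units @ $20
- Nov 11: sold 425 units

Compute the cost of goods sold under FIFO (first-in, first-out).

Nov 5, 241 sold [FIFO — oldest first]: 220 @ $23 + 21 @ $24 = $5,564
Nov 8, 191 sold [FIFO — oldest first]: 191 @ $24 = $4,584
Nov 11, 425 sold [FIFO — oldest first]: 122 @ $24 + 60 @ $22 + 214 @ $26 + 29 @ $20 = $10,392
Total COGS = $5,564 + $4,584 + $10,392 = $20,540
Ending inventory: 150 @ $20 = $3,000

COGS = $20,540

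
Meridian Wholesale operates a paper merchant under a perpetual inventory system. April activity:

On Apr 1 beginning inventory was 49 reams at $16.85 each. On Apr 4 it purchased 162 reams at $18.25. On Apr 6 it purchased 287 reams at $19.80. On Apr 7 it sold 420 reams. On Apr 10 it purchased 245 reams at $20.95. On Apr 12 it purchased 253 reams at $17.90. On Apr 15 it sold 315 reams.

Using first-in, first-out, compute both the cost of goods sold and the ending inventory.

Apr 7, 420 sold [FIFO — oldest first]: 49 @ $16.85 + 162 @ $18.25 + 209 @ $19.80 = $7,920.35
Apr 15, 315 sold [FIFO — oldest first]: 78 @ $19.80 + 237 @ $20.95 = $6,509.55
Total COGS = $7,920.35 + $6,509.55 = $14,429.90
Ending inventory: 8 @ $20.95 + 253 @ $17.90 = $4,696.30
Check: goods available $19,126.20 = COGS $14,429.90 + ending $4,696.30

COGS = $14,429.90; ending inventory = $4,696.30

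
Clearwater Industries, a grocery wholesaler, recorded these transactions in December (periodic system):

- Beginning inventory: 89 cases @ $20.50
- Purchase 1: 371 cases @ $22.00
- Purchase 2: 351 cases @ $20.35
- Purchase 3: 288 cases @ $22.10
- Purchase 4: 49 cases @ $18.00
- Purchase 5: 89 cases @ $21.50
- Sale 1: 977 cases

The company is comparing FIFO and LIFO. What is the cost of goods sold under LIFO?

COGS = $20,703.15

FIFO COGS: 89 @ $20.50 + 371 @ $22.00 + 351 @ $20.35 + 166 @ $22.10 = $20,797.95
LIFO COGS: 89 @ $21.50 + 49 @ $18.00 + 288 @ $22.10 + 351 @ $20.35 + 200 @ $22.00 = $20,703.15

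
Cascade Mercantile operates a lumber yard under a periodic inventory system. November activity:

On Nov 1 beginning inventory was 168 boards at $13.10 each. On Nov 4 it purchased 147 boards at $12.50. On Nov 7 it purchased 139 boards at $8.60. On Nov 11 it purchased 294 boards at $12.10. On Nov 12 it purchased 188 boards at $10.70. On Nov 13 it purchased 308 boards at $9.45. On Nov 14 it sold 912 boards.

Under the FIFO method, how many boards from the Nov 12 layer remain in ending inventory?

Nov 14, 912 sold [FIFO — oldest first]: 168 @ $13.10 + 147 @ $12.50 + 139 @ $8.60 + 294 @ $12.10 + 164 @ $10.70 = $10,545.90
Ending inventory: 24 @ $10.70 + 308 @ $9.45 = $3,167.40
Check: goods available $13,713.30 = COGS $10,545.90 + ending $3,167.40

24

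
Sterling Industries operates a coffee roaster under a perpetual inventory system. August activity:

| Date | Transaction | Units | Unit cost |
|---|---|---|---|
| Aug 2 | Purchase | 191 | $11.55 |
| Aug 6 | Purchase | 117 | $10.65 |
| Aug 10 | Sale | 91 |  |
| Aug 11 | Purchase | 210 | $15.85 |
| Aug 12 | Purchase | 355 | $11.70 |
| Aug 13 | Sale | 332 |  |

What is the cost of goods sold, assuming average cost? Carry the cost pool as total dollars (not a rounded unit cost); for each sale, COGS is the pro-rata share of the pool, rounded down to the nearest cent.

After Aug 2: 191 on hand, pool $2,206.05 (≈ $11.5500 each)
After Aug 6: 308 on hand, pool $3,452.10 (≈ $11.2081 each)
Aug 10, sell 91: 91/308 × $3,452.10 → $1,019.93
After Aug 11: 427 on hand, pool $5,760.67 (≈ $13.4910 each)
After Aug 12: 782 on hand, pool $9,914.17 (≈ $12.6780 each)
Aug 13, sell 332: 332/782 × $9,914.17 → $4,209.08
Total COGS = $1,019.93 + $4,209.08 = $5,229.01
Ending inventory (cost pool remaining) = $5,705.09
Check: goods available $10,934.10 = COGS $5,229.01 + ending $5,705.09

COGS = $5,229.01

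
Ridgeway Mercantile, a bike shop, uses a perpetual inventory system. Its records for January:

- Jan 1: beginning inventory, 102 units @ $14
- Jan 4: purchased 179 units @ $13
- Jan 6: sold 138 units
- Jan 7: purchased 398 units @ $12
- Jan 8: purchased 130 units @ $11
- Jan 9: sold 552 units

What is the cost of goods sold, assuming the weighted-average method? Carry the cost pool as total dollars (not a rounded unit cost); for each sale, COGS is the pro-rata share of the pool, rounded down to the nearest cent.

COGS = $8,521.48

After Jan 1: 102 on hand, pool $1,428.00 (≈ $14.0000 each)
After Jan 4: 281 on hand, pool $3,755.00 (≈ $13.3630 each)
Jan 6, sell 138: 138/281 × $3,755.00 → $1,844.09
After Jan 7: 541 on hand, pool $6,686.91 (≈ $12.3603 each)
After Jan 8: 671 on hand, pool $8,116.91 (≈ $12.0967 each)
Jan 9, sell 552: 552/671 × $8,116.91 → $6,677.39
Total COGS = $1,844.09 + $6,677.39 = $8,521.48
Ending inventory (cost pool remaining) = $1,439.52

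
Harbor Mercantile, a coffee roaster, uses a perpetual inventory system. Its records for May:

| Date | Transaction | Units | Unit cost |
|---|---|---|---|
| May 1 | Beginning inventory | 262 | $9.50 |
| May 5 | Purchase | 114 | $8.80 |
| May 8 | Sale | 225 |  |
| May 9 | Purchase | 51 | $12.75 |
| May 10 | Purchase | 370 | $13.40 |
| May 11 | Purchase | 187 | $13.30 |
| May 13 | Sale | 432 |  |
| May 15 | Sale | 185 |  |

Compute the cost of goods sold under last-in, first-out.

COGS = $10,238.55

May 8, 225 sold [LIFO — newest first]: 114 @ $8.80 + 111 @ $9.50 = $2,057.70
May 13, 432 sold [LIFO — newest first]: 187 @ $13.30 + 245 @ $13.40 = $5,770.10
May 15, 185 sold [LIFO — newest first]: 125 @ $13.40 + 51 @ $12.75 + 9 @ $9.50 = $2,410.75
Total COGS = $2,057.70 + $5,770.10 + $2,410.75 = $10,238.55
Ending inventory: 142 @ $9.50 = $1,349.00
Check: goods available $11,587.55 = COGS $10,238.55 + ending $1,349.00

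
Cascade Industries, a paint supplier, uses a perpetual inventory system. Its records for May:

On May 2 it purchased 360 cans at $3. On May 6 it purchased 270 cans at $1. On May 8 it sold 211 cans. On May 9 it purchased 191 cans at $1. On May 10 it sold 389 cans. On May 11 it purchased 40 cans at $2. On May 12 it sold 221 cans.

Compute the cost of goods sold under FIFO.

COGS = $1,541

May 8, 211 sold [FIFO — oldest first]: 211 @ $3 = $633
May 10, 389 sold [FIFO — oldest first]: 149 @ $3 + 240 @ $1 = $687
May 12, 221 sold [FIFO — oldest first]: 30 @ $1 + 191 @ $1 = $221
Total COGS = $633 + $687 + $221 = $1,541
Ending inventory: 40 @ $2 = $80
Check: goods available $1,621 = COGS $1,541 + ending $80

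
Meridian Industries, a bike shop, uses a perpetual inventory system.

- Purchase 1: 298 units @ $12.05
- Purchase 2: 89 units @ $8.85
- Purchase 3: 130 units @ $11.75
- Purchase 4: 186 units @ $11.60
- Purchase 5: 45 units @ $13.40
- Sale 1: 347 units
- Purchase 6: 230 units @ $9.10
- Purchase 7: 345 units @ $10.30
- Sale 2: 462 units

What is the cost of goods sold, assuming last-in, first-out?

Sale 1 (347) [LIFO — newest first]: 45 @ $13.40 + 186 @ $11.60 + 116 @ $11.75 = $4,123.60
Sale 2 (462) [LIFO — newest first]: 345 @ $10.30 + 117 @ $9.10 = $4,618.20
Total COGS = $4,123.60 + $4,618.20 = $8,741.80
Ending inventory: 298 @ $12.05 + 89 @ $8.85 + 14 @ $11.75 + 113 @ $9.10 = $5,571.35

COGS = $8,741.80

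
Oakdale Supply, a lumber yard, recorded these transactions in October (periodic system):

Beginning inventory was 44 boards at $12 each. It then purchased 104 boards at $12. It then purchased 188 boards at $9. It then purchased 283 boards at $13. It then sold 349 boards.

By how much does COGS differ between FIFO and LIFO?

$636

FIFO COGS: 44 @ $12 + 104 @ $12 + 188 @ $9 + 13 @ $13 = $3,637
LIFO COGS: 283 @ $13 + 66 @ $9 = $4,273
Difference = |$3,637 − $4,273| = $636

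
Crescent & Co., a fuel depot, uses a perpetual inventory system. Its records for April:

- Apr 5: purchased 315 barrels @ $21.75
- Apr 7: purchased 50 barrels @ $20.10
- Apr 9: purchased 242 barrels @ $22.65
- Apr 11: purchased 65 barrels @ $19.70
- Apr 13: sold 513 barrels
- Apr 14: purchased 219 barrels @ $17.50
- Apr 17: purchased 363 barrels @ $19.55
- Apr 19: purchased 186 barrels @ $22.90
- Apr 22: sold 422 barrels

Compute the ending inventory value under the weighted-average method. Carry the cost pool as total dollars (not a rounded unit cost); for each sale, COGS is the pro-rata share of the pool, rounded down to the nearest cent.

Ending inventory = $10,158.45

After Apr 5: 315 on hand, pool $6,851.25 (≈ $21.7500 each)
After Apr 7: 365 on hand, pool $7,856.25 (≈ $21.5240 each)
After Apr 9: 607 on hand, pool $13,337.55 (≈ $21.9729 each)
After Apr 11: 672 on hand, pool $14,618.05 (≈ $21.7531 each)
Apr 13, sell 513: 513/672 × $14,618.05 → $11,159.31
After Apr 14: 378 on hand, pool $7,291.24 (≈ $19.2890 each)
After Apr 17: 741 on hand, pool $14,387.89 (≈ $19.4169 each)
After Apr 19: 927 on hand, pool $18,647.29 (≈ $20.1157 each)
Apr 22, sell 422: 422/927 × $18,647.29 → $8,488.84
Total COGS = $11,159.31 + $8,488.84 = $19,648.15
Ending inventory (cost pool remaining) = $10,158.45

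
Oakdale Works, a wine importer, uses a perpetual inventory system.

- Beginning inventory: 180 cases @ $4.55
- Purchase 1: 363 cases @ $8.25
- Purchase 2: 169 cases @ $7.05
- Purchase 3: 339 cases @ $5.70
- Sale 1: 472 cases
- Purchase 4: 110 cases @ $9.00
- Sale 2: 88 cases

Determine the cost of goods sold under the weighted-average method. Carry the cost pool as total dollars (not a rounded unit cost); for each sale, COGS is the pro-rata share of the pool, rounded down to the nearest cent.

After Beginning: 180 on hand, pool $819.00 (≈ $4.5500 each)
After Purchase 1: 543 on hand, pool $3,813.75 (≈ $7.0235 each)
After Purchase 2: 712 on hand, pool $5,005.20 (≈ $7.0298 each)
After Purchase 3: 1051 on hand, pool $6,937.50 (≈ $6.6009 each)
Sale 1, sell 472: 472/1051 × $6,937.50 → $3,115.60
After Purchase 4: 689 on hand, pool $4,811.90 (≈ $6.9839 each)
Sale 2, sell 88: 88/689 × $4,811.90 → $614.58
Total COGS = $3,115.60 + $614.58 = $3,730.18
Ending inventory (cost pool remaining) = $4,197.32

COGS = $3,730.18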